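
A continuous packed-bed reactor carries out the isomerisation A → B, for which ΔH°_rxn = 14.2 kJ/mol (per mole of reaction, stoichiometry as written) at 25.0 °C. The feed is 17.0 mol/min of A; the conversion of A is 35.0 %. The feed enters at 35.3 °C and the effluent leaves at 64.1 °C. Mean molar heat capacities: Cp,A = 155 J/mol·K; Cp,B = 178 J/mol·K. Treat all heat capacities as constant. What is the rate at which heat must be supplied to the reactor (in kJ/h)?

Extent of reaction ξ = 0.350 × 17.0 = 5.95 mol/min
Reaction term: ξ·ΔH°_rxn = 5.95 × 14.2 = 84.49 kJ/min
Sensible, feed 35.3→25 °C: -27.14 kJ/min
Outlet flows (mol/min): A 11.05, B 5.95
Sensible, products 25→64.1 °C: 108.38 kJ/min
Q = ΔH = 165.73 kJ/min = 2.7621 kW
Heat supplied = 9943.7 kJ/h

Q_in = 9940 kJ/h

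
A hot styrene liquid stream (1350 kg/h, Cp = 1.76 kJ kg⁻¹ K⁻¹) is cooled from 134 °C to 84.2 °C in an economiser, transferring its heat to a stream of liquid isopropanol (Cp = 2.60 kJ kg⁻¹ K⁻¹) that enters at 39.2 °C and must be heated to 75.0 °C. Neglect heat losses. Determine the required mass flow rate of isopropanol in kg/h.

Heat released by hot stream: Q = 1350 × 1.76 × (134 − 84.2) = 118320 kJ/h
Energy balance on cold side (adiabatic exchanger): Q = ṁ_c·Cp_c·(T_c,out − T_c,in)
ṁ_c = 118320 / [2.60 × (75.0 − 39.2)] = 1271.2 kg/h

ṁ_c = 1270 kg/h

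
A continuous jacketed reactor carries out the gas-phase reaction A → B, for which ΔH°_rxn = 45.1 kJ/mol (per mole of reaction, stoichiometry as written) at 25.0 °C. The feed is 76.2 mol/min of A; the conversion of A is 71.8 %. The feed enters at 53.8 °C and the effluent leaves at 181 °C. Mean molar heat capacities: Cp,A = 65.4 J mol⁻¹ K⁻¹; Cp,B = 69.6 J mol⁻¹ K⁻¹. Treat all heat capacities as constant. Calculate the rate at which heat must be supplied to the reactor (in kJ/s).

Extent of reaction ξ = 0.718 × 76.2 = 54.712 mol/min
Reaction term: ξ·ΔH°_rxn = 54.712 × 45.1 = 2467.5 kJ/min
Sensible, feed 53.8→25 °C: -143.52 kJ/min
Outlet flows (mol/min): A 21.488, B 54.712
Sensible, products 25→181 °C: 813.27 kJ/min
Q = ΔH = 3137.2 kJ/min = 52.287 kW
Heat supplied = 52.287 kJ/s

Q_in = 52.3 kJ/s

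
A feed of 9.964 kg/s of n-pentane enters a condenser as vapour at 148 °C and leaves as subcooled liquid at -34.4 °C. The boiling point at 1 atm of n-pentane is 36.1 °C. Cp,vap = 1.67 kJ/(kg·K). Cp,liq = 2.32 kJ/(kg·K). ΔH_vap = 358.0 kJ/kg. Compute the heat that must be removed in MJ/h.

vapour 148→36.1 °C: -186.87 kJ/kg
condensation at 36.1 °C: -358 kJ/kg
liquid 36.1→-34.4 °C: -163.56 kJ/kg
Δh = -186.87 + -358 + -163.56 = -708.43 kJ/kg
Q = ṁ·Δh = 9.964 kg/s × -708.43 kJ/kg = -7058.8 kJ/s
|Q| = 7058.8 kW = 25412 MJ/h

Q_c = 25400 MJ/h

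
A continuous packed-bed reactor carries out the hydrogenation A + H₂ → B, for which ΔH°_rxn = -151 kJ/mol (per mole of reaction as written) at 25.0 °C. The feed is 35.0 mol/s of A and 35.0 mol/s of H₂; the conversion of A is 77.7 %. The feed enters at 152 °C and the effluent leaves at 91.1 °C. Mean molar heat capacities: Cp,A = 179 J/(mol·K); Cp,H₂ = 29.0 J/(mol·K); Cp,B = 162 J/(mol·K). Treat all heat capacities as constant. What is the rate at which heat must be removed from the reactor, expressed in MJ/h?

Q_out = 16700 MJ/h

Extent of reaction ξ = 0.777 × 35.0 = 27.195 mol/s
Reaction term: ξ·ΔH°_rxn = 27.195 × -151 = -4106.4 kJ/s
Sensible, feed 152→25 °C: -924.56 kJ/s
Outlet flows (mol/s): A 7.805, H₂ 7.805, B 27.195
Sensible, products 25→91.1 °C: 398.52 kJ/s
Q = ΔH = -4632.5 kJ/s = -4632.5 kW
Heat removed = 16677 MJ/h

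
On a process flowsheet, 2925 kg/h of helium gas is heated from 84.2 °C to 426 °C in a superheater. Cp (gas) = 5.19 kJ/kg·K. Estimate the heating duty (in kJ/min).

Q = ṁ·Cp·ΔT = 2925 × 5.19 × (426 − 84.2) = 5.1888e+06 kJ/h
Converting: 5.1888e+06 / 3600 s = 1441.3 kW
Heating duty = 86480 kJ/min

Q = 86500 kJ/min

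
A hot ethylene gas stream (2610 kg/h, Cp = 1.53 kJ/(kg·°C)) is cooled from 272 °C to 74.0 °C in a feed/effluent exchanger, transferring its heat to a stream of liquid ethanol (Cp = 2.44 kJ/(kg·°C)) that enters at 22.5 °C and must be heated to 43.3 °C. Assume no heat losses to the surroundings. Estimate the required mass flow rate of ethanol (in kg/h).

ṁ_c = 15600 kg/h

Heat released by hot stream: Q = 2610 × 1.53 × (272 − 74.0) = 790670 kJ/h
Energy balance on cold side (adiabatic exchanger): Q = ṁ_c·Cp_c·(T_c,out − T_c,in)
ṁ_c = 790670 / [2.44 × (43.3 − 22.5)] = 15579 kg/h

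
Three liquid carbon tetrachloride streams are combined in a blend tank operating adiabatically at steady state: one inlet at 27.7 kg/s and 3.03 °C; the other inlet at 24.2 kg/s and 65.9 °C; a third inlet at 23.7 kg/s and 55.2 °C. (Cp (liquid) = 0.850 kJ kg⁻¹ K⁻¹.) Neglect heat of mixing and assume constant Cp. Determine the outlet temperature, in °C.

T_out = 39.5 °C

Adiabatic, steady state ⇒ Σ ṁᵢCp,ᵢ(T_out − Tᵢ) = 0
Σ ṁᵢCp,ᵢTᵢ = 27.7×0.850×3.03 + 24.2×0.850×65.9 + 23.7×0.850×55.2 = 2538.9
Σ ṁᵢCp,ᵢ = 27.7×0.850 + 24.2×0.850 + 23.7×0.850 = 64.26
T_out = 2538.9 / 64.26 = 39.51 °C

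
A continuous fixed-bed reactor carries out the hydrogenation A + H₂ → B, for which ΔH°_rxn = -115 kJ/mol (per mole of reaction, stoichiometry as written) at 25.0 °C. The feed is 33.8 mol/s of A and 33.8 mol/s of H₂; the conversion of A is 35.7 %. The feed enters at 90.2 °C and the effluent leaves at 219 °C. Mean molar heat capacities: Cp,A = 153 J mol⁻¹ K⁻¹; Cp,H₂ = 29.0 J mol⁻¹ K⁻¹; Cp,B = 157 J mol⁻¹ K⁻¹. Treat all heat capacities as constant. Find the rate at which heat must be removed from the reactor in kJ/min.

Extent of reaction ξ = 0.357 × 33.8 = 12.067 mol/s
Reaction term: ξ·ΔH°_rxn = 12.067 × -115 = -1387.7 kJ/s
Sensible, feed 90.2→25 °C: -401.08 kJ/s
Outlet flows (mol/s): A 21.733, H₂ 21.733, B 12.067
Sensible, products 25→219 °C: 1134.9 kJ/s
Q = ΔH = -653.86 kJ/s = -653.86 kW
Heat removed = 39231 kJ/min

Q_out = 39200 kJ/min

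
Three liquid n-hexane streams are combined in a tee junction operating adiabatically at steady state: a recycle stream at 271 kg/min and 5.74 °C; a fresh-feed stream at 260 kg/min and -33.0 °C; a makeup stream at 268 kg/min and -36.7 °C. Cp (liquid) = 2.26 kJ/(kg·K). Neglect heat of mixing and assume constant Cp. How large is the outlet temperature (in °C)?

T_out = -21.1 °C

Energy balance with Q = 0: Σ ṁᵢCp,ᵢ(T_out − Tᵢ) = 0
T_out = Σ ṁᵢCp,ᵢTᵢ / Σ ṁᵢCp,ᵢ
      = -38104 / 1805.7 = -21.101 °C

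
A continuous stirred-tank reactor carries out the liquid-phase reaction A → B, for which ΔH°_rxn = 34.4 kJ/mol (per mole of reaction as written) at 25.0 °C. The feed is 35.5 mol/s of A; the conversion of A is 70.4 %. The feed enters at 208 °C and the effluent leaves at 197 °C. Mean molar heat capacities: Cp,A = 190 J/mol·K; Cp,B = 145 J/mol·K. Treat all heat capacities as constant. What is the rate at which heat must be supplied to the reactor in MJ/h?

Extent of reaction ξ = 0.704 × 35.5 = 24.992 mol/s
Reaction term: ξ·ΔH°_rxn = 24.992 × 34.4 = 859.72 kJ/s
Sensible, feed 208→25 °C: -1234.3 kJ/s
Outlet flows (mol/s): A 10.508, B 24.992
Sensible, products 25→197 °C: 966.7 kJ/s
Q = ΔH = 592.09 kJ/s = 592.09 kW
Heat supplied = 2131.5 MJ/h

Q_in = 2130 MJ/h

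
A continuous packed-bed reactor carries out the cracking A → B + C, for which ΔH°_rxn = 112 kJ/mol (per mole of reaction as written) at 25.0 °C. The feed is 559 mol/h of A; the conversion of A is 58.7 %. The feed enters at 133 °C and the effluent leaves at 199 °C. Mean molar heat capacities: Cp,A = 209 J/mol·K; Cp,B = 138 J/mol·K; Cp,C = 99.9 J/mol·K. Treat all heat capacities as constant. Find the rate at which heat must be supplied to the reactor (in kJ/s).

Extent of reaction ξ = 0.587 × 559 = 328.13 mol/h
Reaction term: ξ·ΔH°_rxn = 328.13 × 112 = 36751 kJ/h
Sensible, feed 133→25 °C: -12618 kJ/h
Outlet flows (mol/h): A 230.87, B 328.13, C 328.13
Sensible, products 25→199 °C: 21979 kJ/h
Q = ΔH = 46112 kJ/h = 12.809 kW
Heat supplied = 12.809 kJ/s

Q_in = 12.8 kJ/s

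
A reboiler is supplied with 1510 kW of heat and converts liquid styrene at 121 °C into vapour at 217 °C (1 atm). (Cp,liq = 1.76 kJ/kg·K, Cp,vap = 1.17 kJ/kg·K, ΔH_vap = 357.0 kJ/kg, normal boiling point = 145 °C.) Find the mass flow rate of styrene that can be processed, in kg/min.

ṁ = 187 kg/min

Δh = 1.76×(145−121) + 357.0 + 1.17×(217−145) = 483.48 kJ/kg
Q = 1510 kW = 1510 kJ/s = 90600 kJ/min
ṁ = Q/Δh = 90600 / 483.48 = 187.39 kg/min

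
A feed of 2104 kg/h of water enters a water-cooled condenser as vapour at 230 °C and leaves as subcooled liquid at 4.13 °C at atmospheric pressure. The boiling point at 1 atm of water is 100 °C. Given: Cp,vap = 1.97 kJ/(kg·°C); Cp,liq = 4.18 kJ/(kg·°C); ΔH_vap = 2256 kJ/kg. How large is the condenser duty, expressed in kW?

Q_c = 1700 kW

vapour 230→100 °C: -256.1 kJ/kg
condensation at 100 °C: -2256 kJ/kg
liquid 100→4.13 °C: -400.74 kJ/kg
Δh = -256.1 + -2256 + -400.74 = -2912.8 kJ/kg
Q = ṁ·Δh = 2104 kg/h × -2912.8 kJ/kg = -6.1286e+06 kJ/h
|Q| = 1702.4 kW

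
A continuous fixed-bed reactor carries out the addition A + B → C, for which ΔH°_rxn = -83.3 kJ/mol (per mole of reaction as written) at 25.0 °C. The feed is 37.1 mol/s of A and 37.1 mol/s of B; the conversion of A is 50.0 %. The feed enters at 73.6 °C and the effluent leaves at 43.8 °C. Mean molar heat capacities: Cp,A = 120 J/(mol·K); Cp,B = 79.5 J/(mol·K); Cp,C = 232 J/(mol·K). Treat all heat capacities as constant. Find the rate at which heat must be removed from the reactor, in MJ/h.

Extent of reaction ξ = 0.500 × 37.1 = 18.55 mol/s
Reaction term: ξ·ΔH°_rxn = 18.55 × -83.3 = -1545.2 kJ/s
Sensible, feed 73.6→25 °C: -359.71 kJ/s
Outlet flows (mol/s): A 18.55, B 18.55, C 18.55
Sensible, products 25→43.8 °C: 150.48 kJ/s
Q = ΔH = -1754.4 kJ/s = -1754.4 kW
Heat removed = 6316 MJ/h

Q_out = 6320 MJ/h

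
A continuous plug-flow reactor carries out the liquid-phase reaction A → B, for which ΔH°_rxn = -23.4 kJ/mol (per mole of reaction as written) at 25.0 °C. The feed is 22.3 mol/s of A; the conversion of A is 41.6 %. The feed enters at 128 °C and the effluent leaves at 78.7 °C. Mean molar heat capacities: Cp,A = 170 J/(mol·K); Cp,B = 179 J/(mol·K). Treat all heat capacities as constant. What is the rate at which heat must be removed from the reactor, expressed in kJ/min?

Extent of reaction ξ = 0.416 × 22.3 = 9.2768 mol/s
Reaction term: ξ·ΔH°_rxn = 9.2768 × -23.4 = -217.08 kJ/s
Sensible, feed 128→25 °C: -390.47 kJ/s
Outlet flows (mol/s): A 13.023, B 9.2768
Sensible, products 25→78.7 °C: 208.06 kJ/s
Q = ΔH = -399.49 kJ/s = -399.49 kW
Heat removed = 23969 kJ/min

Q_out = 24000 kJ/min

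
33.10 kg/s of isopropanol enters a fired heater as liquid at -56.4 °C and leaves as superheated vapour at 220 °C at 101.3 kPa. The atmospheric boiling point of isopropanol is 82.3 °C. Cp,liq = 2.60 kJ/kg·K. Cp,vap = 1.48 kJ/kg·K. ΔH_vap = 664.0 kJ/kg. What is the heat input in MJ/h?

Q = 146000 MJ/h

liquid -56.4→82.3 °C: 360.62 kJ/kg
vaporisation at 82.3 °C: 664 kJ/kg
vapour 82.3→220 °C: 203.8 kJ/kg
Δh = 360.62 + 664 + 203.8 = 1228.4 kJ/kg
Q = ṁ·Δh = 33.10 kg/s × 1228.4 kJ/kg = 40661 kJ/s
|Q| = 40661 kW = 146380 MJ/h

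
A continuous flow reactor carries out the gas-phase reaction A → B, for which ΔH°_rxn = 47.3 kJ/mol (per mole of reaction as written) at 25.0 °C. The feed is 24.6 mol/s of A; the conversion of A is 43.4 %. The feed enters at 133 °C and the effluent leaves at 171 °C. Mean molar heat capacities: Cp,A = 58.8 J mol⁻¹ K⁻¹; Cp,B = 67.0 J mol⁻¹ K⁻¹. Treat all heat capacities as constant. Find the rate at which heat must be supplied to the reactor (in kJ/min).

Extent of reaction ξ = 0.434 × 24.6 = 10.676 mol/s
Reaction term: ξ·ΔH°_rxn = 10.676 × 47.3 = 504.99 kJ/s
Sensible, feed 133→25 °C: -156.22 kJ/s
Outlet flows (mol/s): A 13.924, B 10.676
Sensible, products 25→171 °C: 223.97 kJ/s
Q = ΔH = 572.74 kJ/s = 572.74 kW
Heat supplied = 34365 kJ/min

Q_in = 34400 kJ/min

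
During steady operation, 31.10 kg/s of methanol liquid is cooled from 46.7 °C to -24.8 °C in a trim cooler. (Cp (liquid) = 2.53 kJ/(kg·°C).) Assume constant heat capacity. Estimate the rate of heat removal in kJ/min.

Q_c = 338000 kJ/min

Q = ṁ·Cp·ΔT = 31.10 × 2.53 × (-24.8 − 46.7) = -5625.8 kJ/s
Cooling duty = 337550 kJ/min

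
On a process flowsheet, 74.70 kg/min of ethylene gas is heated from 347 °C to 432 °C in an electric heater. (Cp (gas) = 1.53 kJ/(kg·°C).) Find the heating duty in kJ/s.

Q = 162 kJ/s

Q = ṁ·Cp·ΔT = 74.70 × 1.53 × (432 − 347) = 9714.7 kJ/min
Converting: 9714.7 / 60 s = 161.91 kW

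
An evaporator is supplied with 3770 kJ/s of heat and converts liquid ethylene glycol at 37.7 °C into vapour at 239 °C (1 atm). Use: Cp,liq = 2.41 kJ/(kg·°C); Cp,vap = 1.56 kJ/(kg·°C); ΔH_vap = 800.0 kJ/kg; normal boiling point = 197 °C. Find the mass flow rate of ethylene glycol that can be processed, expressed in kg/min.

ṁ = 181 kg/min

Δh = 2.41×(197−37.7) + 800.0 + 1.56×(239−197) = 1249.4 kJ/kg
Q = 3770 kJ/s = 3770 kJ/s = 226200 kJ/min
ṁ = Q/Δh = 226200 / 1249.4 = 181.04 kg/min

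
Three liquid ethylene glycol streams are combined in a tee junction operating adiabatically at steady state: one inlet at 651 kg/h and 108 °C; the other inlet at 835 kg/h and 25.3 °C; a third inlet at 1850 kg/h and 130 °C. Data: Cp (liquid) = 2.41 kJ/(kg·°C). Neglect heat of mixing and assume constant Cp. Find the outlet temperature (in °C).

T_out = 99.5 °C

No heat crosses the boundary, so H_out = H_in.
T_out = Σ ṁᵢCp,ᵢTᵢ / Σ ṁᵢCp,ᵢ
      = 799960 / 8039.8 = 99.5 °C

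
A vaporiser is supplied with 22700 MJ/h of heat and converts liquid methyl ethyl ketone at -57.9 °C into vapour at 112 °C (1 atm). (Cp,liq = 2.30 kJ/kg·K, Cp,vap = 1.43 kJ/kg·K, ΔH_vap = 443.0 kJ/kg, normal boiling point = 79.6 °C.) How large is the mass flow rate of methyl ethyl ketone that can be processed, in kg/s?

Δh = 2.30×(79.6−-57.9) + 443.0 + 1.43×(112−79.6) = 805.58 kJ/kg
Q = 22700 MJ/h = 6305.6 kJ/s = 6305.6 kJ/s
ṁ = Q/Δh = 6305.6 / 805.58 = 7.8273 kg/s

ṁ = 7.83 kg/s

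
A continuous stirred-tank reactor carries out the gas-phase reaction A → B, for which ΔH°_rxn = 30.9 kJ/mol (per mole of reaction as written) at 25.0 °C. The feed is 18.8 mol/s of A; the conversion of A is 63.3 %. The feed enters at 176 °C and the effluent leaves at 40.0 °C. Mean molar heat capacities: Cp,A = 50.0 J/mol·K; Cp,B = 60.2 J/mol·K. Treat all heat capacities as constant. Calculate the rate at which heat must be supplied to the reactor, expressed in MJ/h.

Q_in = 870 MJ/h

Extent of reaction ξ = 0.633 × 18.8 = 11.9 mol/s
Reaction term: ξ·ΔH°_rxn = 11.9 × 30.9 = 367.72 kJ/s
Sensible, feed 176→25 °C: -141.94 kJ/s
Outlet flows (mol/s): A 6.8996, B 11.9
Sensible, products 25→40.0 °C: 15.921 kJ/s
Q = ΔH = 241.7 kJ/s = 241.7 kW
Heat supplied = 870.13 MJ/h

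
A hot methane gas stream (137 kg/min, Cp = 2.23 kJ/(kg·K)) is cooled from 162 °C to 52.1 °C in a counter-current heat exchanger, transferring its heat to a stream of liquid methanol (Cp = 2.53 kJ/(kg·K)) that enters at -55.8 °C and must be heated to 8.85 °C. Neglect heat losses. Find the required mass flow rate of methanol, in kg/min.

Heat released by hot stream: Q = 137 × 2.23 × (162 − 52.1) = 33576 kJ/min
Energy balance on cold side (adiabatic exchanger): Q = ṁ_c·Cp_c·(T_c,out − T_c,in)
ṁ_c = 33576 / [2.53 × (8.85 − -55.8)] = 205.27 kg/min

ṁ_c = 205 kg/min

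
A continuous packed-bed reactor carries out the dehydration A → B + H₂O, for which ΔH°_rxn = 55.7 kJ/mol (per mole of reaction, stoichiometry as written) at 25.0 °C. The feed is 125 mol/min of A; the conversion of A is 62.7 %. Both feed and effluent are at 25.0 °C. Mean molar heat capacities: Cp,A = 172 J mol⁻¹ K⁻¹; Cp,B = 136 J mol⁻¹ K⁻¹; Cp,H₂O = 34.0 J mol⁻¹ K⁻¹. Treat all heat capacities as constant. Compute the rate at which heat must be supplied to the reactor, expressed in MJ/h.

Extent of reaction ξ = 0.627 × 125 = 78.375 mol/min
Reaction term: ξ·ΔH°_rxn = 78.375 × 55.7 = 4365.5 kJ/min
Q = ΔH = 4365.5 kJ/min = 72.758 kW
Heat supplied = 261.93 MJ/h

Q_in = 262 MJ/h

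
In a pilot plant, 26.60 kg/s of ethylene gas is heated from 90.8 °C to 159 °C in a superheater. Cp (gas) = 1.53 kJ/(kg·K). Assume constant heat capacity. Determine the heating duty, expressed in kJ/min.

Q = ṁ·Cp·ΔT = 26.60 × 1.53 × (159 − 90.8) = 2775.6 kJ/s
Heating duty = 166540 kJ/min

Q = 167000 kJ/min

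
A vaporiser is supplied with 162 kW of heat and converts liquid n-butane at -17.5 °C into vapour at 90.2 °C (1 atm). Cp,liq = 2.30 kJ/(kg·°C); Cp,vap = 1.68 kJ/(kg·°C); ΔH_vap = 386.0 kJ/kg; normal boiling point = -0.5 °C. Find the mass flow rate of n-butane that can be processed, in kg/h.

Δh = 2.30×(-0.5−-17.5) + 386.0 + 1.68×(90.2−-0.5) = 577.48 kJ/kg
Q = 162 kW = 162 kJ/s = 583200 kJ/h
ṁ = Q/Δh = 583200 / 577.48 = 1009.9 kg/h

ṁ = 1010 kg/h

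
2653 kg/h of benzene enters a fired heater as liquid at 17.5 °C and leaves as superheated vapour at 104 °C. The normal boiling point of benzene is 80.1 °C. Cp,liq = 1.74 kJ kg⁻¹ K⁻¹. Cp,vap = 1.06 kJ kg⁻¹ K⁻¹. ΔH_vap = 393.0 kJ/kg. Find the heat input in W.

Q = 389000 W

liquid 17.5→80.1 °C: 108.92 kJ/kg
vaporisation at 80.1 °C: 393 kJ/kg
vapour 80.1→104 °C: 25.334 kJ/kg
Δh = 108.92 + 393 + 25.334 = 527.26 kJ/kg
Q = ṁ·Δh = 2653 kg/h × 527.26 kJ/kg = 1.3988e+06 kJ/h
|Q| = 388.56 kW = 388560 W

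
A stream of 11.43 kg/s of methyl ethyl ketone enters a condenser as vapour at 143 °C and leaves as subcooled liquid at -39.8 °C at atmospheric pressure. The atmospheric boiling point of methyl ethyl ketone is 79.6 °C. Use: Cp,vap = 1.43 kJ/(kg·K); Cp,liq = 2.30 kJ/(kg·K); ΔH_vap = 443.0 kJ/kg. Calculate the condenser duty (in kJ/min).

Q_c = 554000 kJ/min

vapour 143→79.6 °C: -90.662 kJ/kg
condensation at 79.6 °C: -443 kJ/kg
liquid 79.6→-39.8 °C: -274.62 kJ/kg
Δh = -90.662 + -443 + -274.62 = -808.28 kJ/kg
Q = ṁ·Δh = 11.43 kg/s × -808.28 kJ/kg = -9238.7 kJ/s
|Q| = 9238.7 kW = 554320 kJ/min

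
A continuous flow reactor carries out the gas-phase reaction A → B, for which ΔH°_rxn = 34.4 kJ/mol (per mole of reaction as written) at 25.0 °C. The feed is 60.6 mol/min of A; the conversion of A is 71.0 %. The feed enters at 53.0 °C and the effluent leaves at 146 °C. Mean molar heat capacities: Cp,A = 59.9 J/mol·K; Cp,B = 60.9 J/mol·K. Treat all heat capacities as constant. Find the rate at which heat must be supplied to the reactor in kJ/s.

Q_in = 30.4 kJ/s

Extent of reaction ξ = 0.710 × 60.6 = 43.026 mol/min
Reaction term: ξ·ΔH°_rxn = 43.026 × 34.4 = 1480.1 kJ/min
Sensible, feed 53.0→25 °C: -101.64 kJ/min
Outlet flows (mol/min): A 17.574, B 43.026
Sensible, products 25→146 °C: 444.43 kJ/min
Q = ΔH = 1822.9 kJ/min = 30.381 kW
Heat supplied = 30.381 kJ/s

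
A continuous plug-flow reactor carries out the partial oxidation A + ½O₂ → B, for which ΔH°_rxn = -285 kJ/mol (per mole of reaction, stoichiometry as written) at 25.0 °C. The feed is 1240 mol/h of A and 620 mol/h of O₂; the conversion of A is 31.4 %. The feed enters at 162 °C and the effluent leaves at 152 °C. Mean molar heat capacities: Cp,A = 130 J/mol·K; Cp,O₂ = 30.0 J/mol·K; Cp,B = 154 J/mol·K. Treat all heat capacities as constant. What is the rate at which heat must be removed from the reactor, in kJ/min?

Extent of reaction ξ = 0.314 × 1240 = 389.36 mol/h
Reaction term: ξ·ΔH°_rxn = 389.36 × -285 = -110970 kJ/h
Sensible, feed 162→25 °C: -24633 kJ/h
Outlet flows (mol/h): A 850.64, O₂ 425.32, B 389.36
Sensible, products 25→152 °C: 23280 kJ/h
Q = ΔH = -112320 kJ/h = -31.2 kW
Heat removed = 1872 kJ/min

Q_out = 1870 kJ/min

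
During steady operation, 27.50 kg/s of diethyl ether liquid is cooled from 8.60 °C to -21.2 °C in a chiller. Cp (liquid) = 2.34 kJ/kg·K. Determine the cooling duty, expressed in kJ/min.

Q_c = 115000 kJ/min

Q = ṁ·Cp·ΔT = 27.50 × 2.34 × (-21.2 − 8.60) = -1917.6 kJ/s
Cooling duty = 115060 kJ/min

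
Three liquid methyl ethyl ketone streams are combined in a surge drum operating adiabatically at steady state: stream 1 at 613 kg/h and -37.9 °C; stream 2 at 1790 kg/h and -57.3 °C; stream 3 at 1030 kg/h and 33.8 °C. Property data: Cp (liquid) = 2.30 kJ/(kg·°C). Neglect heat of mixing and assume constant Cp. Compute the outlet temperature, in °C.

T_out = -26.5 °C

No heat crosses the boundary, so H_out = H_in.
T_out = Σ ṁᵢCp,ᵢTᵢ / Σ ṁᵢCp,ᵢ
      = -209270 / 7895.9 = -26.503 °C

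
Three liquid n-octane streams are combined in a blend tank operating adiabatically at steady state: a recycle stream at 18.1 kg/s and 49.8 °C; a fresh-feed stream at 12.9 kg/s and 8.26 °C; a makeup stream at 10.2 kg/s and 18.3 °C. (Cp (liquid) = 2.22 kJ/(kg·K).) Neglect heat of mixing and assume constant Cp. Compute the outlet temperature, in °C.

T_out = 29.0 °C

Adiabatic, steady state ⇒ Σ ṁᵢCp,ᵢ(T_out − Tᵢ) = 0
T_out = Σ ṁᵢCp,ᵢTᵢ / Σ ṁᵢCp,ᵢ
      = 2652 / 91.464 = 28.995 °C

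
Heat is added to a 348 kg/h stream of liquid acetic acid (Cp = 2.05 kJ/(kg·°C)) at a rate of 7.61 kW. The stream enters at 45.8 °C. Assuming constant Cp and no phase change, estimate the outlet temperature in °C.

T_out = 84.2 °C

Q = 7.61 kW = 27396 kJ/h
ΔT = Q/(ṁ·Cp) = 27396/(348×2.05) = 38.402 K
T_out = 45.8 + 38.402 = 84.202 °C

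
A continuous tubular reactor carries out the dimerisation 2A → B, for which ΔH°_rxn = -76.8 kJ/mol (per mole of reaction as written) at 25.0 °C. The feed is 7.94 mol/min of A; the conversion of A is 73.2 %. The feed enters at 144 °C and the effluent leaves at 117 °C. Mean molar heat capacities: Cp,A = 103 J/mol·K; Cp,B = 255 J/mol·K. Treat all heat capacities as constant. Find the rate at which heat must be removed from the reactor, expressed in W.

Extent of reaction ξ = 0.732 × 7.94 / 2 = 2.906 mol/min
Reaction term: ξ·ΔH°_rxn = 2.906 × -76.8 = -223.18 kJ/min
Sensible, feed 144→25 °C: -97.321 kJ/min
Outlet flows (mol/min): A 2.1279, B 2.906
Sensible, products 25→117 °C: 88.34 kJ/min
Q = ΔH = -232.16 kJ/min = -3.8694 kW
Heat removed = 3869.4 W

Q_out = 3870 W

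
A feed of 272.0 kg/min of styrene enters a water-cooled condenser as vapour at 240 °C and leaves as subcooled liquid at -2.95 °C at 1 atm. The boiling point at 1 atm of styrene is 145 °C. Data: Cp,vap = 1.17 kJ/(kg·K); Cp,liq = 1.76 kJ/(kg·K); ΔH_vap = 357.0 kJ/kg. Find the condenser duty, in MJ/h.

Q_c = 11900 MJ/h

vapour 240→145 °C: -111.15 kJ/kg
condensation at 145 °C: -357 kJ/kg
liquid 145→-2.95 °C: -260.39 kJ/kg
Δh = -111.15 + -357 + -260.39 = -728.54 kJ/kg
Q = ṁ·Δh = 272.0 kg/min × -728.54 kJ/kg = -198160 kJ/min
|Q| = 3302.7 kW = 11890 MJ/h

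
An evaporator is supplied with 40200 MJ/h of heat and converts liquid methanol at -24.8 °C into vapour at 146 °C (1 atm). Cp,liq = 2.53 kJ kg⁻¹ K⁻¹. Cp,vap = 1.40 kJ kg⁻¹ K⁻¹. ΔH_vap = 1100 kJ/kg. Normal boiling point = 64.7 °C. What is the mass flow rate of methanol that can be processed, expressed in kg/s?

ṁ = 7.75 kg/s

Δh = 2.53×(64.7−-24.8) + 1100 + 1.40×(146−64.7) = 1440.3 kJ/kg
Q = 40200 MJ/h = 11167 kJ/s = 11167 kJ/s
ṁ = Q/Δh = 11167 / 1440.3 = 7.7533 kg/s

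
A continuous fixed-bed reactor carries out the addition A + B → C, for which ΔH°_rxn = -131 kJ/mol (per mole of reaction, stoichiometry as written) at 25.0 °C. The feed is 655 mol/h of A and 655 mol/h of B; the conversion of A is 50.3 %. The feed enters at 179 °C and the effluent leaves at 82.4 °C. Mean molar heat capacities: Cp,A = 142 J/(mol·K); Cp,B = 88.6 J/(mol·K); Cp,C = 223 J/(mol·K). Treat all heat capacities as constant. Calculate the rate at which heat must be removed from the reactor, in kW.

Q_out = 16.1 kW

Extent of reaction ξ = 0.503 × 655 = 329.46 mol/h
Reaction term: ξ·ΔH°_rxn = 329.46 × -131 = -43160 kJ/h
Sensible, feed 179→25 °C: -23261 kJ/h
Outlet flows (mol/h): A 325.54, B 325.54, C 329.46
Sensible, products 25→82.4 °C: 8526.1 kJ/h
Q = ΔH = -57894 kJ/h = -16.082 kW
Heat removed = 16.082 kW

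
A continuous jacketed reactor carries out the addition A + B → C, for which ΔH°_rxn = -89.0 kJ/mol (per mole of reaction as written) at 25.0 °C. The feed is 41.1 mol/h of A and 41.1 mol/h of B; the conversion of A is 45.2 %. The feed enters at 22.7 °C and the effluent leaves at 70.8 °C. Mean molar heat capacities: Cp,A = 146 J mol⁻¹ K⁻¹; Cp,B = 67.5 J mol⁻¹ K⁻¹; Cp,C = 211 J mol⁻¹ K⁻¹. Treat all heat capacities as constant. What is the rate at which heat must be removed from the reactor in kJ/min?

Q_out = 20.6 kJ/min

Extent of reaction ξ = 0.452 × 41.1 = 18.577 mol/h
Reaction term: ξ·ΔH°_rxn = 18.577 × -89.0 = -1653.4 kJ/h
Sensible, feed 22.7→25 °C: 20.182 kJ/h
Outlet flows (mol/h): A 22.523, B 22.523, C 18.577
Sensible, products 25→70.8 °C: 399.76 kJ/h
Q = ΔH = -1233.4 kJ/h = -0.34262 kW
Heat removed = 20.557 kJ/min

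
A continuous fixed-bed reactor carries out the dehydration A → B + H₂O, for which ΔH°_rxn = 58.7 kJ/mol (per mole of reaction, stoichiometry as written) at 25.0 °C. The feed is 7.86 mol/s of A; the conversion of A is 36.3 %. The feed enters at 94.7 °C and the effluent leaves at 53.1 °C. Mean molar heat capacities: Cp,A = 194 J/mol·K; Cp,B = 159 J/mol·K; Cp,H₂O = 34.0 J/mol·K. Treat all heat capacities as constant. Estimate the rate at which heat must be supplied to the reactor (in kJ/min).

Extent of reaction ξ = 0.363 × 7.86 = 2.8532 mol/s
Reaction term: ξ·ΔH°_rxn = 2.8532 × 58.7 = 167.48 kJ/s
Sensible, feed 94.7→25 °C: -106.28 kJ/s
Outlet flows (mol/s): A 5.0068, B 2.8532, H₂O 2.8532
Sensible, products 25→53.1 °C: 42.768 kJ/s
Q = ΔH = 103.97 kJ/s = 103.97 kW
Heat supplied = 6238.1 kJ/min

Q_in = 6240 kJ/min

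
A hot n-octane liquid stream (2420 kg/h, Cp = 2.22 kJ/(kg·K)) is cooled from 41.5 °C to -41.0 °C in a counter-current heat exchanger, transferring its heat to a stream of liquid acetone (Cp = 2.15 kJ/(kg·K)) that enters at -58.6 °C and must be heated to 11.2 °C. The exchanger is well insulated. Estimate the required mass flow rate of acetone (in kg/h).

Heat released by hot stream: Q = 2420 × 2.22 × (41.5 − -41.0) = 443220 kJ/h
Energy balance on cold side (adiabatic exchanger): Q = ṁ_c·Cp_c·(T_c,out − T_c,in)
ṁ_c = 443220 / [2.15 × (11.2 − -58.6)] = 2953.4 kg/h

ṁ_c = 2950 kg/h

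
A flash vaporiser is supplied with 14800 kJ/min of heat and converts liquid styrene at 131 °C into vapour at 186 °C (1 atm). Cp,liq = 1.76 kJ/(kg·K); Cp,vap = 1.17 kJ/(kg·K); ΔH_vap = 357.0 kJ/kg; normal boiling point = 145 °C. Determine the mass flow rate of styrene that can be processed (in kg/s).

Δh = 1.76×(145−131) + 357.0 + 1.17×(186−145) = 429.61 kJ/kg
Q = 14800 kJ/min = 246.67 kJ/s = 246.67 kJ/s
ṁ = Q/Δh = 246.67 / 429.61 = 0.57416 kg/s

ṁ = 0.574 kg/s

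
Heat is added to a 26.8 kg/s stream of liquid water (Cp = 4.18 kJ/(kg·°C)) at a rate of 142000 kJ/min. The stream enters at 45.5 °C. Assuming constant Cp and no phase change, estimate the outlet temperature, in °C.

Q = 142000 kJ/min = 2366.7 kJ/s
ΔT = Q/(ṁ·Cp) = 2366.7/(26.8×4.18) = 21.126 K
T_out = 45.5 + 21.126 = 66.626 °C

T_out = 66.6 °C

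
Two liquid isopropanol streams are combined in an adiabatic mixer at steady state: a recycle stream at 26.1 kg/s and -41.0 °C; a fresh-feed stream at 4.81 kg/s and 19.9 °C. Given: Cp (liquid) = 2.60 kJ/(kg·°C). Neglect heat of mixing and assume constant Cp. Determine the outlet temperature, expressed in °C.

Energy balance with Q = 0: Σ ṁᵢCp,ᵢ(T_out − Tᵢ) = 0
T_out = Σ ṁᵢCp,ᵢTᵢ / Σ ṁᵢCp,ᵢ
      = -2533.4 / 80.366 = -31.523 °C

T_out = -31.5 °C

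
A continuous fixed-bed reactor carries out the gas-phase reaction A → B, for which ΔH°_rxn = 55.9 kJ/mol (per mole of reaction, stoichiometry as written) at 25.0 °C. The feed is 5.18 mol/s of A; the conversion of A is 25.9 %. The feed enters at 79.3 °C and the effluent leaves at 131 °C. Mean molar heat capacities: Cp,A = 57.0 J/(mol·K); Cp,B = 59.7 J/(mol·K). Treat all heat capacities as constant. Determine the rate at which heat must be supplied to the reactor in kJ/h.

Extent of reaction ξ = 0.259 × 5.18 = 1.3416 mol/s
Reaction term: ξ·ΔH°_rxn = 1.3416 × 55.9 = 74.997 kJ/s
Sensible, feed 79.3→25 °C: -16.033 kJ/s
Outlet flows (mol/s): A 3.8384, B 1.3416
Sensible, products 25→131 °C: 31.682 kJ/s
Q = ΔH = 90.645 kJ/s = 90.645 kW
Heat supplied = 326320 kJ/h

Q_in = 326000 kJ/h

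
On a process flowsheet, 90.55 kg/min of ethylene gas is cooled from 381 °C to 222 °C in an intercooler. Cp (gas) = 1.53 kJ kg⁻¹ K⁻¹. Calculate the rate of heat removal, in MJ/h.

Q_c = 1320 MJ/h

Q = ṁ·Cp·ΔT = 90.55 × 1.53 × (222 − 381) = -22028 kJ/min
Converting: 22028 / 60 s = 367.13 kW
Cooling duty = 1321.7 MJ/h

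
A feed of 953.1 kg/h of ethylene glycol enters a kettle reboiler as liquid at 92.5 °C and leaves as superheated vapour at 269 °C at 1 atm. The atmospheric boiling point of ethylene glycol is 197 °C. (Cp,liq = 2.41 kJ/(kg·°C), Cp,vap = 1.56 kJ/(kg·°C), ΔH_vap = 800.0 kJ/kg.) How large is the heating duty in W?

Q = 308000 W

liquid 92.5→197 °C: 251.85 kJ/kg
vaporisation at 197 °C: 800 kJ/kg
vapour 197→269 °C: 112.32 kJ/kg
Δh = 251.85 + 800 + 112.32 = 1164.2 kJ/kg
Q = ṁ·Δh = 953.1 kg/h × 1164.2 kJ/kg = 1.1096e+06 kJ/h
|Q| = 308.21 kW = 308210 W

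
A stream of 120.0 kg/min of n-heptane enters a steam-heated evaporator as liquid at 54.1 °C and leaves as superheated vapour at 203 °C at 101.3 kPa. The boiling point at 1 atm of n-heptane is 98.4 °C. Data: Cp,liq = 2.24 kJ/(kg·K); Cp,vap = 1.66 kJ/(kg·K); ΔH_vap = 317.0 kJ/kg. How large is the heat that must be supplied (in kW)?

Q = 1180 kW

liquid 54.1→98.4 °C: 99.232 kJ/kg
vaporisation at 98.4 °C: 317 kJ/kg
vapour 98.4→203 °C: 173.64 kJ/kg
Δh = 99.232 + 317 + 173.64 = 589.87 kJ/kg
Q = ṁ·Δh = 120.0 kg/min × 589.87 kJ/kg = 70784 kJ/min
|Q| = 1179.7 kW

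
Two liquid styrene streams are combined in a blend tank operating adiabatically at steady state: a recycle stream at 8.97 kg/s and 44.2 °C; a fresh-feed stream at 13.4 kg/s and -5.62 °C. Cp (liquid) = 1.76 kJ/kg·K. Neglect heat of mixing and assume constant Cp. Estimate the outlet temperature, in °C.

T_out = 14.4 °C

No heat crosses the boundary, so H_out = H_in.
Σ ṁᵢCp,ᵢTᵢ = 8.97×1.76×44.2 + 13.4×1.76×-5.62 = 565.25
Σ ṁᵢCp,ᵢ = 8.97×1.76 + 13.4×1.76 = 39.371
T_out = 565.25 / 39.371 = 14.357 °C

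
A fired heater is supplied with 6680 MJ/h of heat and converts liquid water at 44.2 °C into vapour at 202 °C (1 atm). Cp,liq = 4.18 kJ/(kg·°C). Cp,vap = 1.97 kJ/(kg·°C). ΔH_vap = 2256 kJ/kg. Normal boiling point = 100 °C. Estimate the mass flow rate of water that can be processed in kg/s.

ṁ = 0.690 kg/s

Δh = 4.18×(100−44.2) + 2256 + 1.97×(202−100) = 2690.2 kJ/kg
Q = 6680 MJ/h = 1855.6 kJ/s = 1855.6 kJ/s
ṁ = Q/Δh = 1855.6 / 2690.2 = 0.68975 kg/s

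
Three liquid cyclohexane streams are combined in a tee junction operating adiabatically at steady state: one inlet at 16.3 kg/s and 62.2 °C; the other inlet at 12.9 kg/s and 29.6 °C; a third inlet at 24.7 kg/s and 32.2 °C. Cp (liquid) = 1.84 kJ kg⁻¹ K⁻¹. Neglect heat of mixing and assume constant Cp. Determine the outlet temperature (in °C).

No heat crosses the boundary, so H_out = H_in.
Σ ṁᵢCp,ᵢTᵢ = 16.3×1.84×62.2 + 12.9×1.84×29.6 + 24.7×1.84×32.2 = 4031.5
Σ ṁᵢCp,ᵢ = 16.3×1.84 + 12.9×1.84 + 24.7×1.84 = 99.176
T_out = 4031.5 / 99.176 = 40.65 °C

T_out = 40.7 °C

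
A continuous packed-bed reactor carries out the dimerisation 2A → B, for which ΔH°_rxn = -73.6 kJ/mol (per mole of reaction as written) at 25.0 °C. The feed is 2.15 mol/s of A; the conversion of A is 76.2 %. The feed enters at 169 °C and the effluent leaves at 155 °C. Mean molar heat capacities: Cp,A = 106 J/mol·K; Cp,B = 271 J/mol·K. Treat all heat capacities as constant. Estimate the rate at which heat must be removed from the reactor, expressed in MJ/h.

Extent of reaction ξ = 0.762 × 2.15 / 2 = 0.81915 mol/s
Reaction term: ξ·ΔH°_rxn = 0.81915 × -73.6 = -60.289 kJ/s
Sensible, feed 169→25 °C: -32.818 kJ/s
Outlet flows (mol/s): A 0.5117, B 0.81915
Sensible, products 25→155 °C: 35.91 kJ/s
Q = ΔH = -57.197 kJ/s = -57.197 kW
Heat removed = 205.91 MJ/h

Q_out = 206 MJ/h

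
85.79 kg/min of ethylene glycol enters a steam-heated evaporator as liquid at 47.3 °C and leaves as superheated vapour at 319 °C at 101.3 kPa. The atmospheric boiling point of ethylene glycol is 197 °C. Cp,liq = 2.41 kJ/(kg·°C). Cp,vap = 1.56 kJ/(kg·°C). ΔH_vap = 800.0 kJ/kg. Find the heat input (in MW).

Q = 1.93 MW

liquid 47.3→197 °C: 360.78 kJ/kg
vaporisation at 197 °C: 800 kJ/kg
vapour 197→319 °C: 190.32 kJ/kg
Δh = 360.78 + 800 + 190.32 = 1351.1 kJ/kg
Q = ṁ·Δh = 85.79 kg/min × 1351.1 kJ/kg = 115910 kJ/min
|Q| = 1931.8 kW = 1.9318 MW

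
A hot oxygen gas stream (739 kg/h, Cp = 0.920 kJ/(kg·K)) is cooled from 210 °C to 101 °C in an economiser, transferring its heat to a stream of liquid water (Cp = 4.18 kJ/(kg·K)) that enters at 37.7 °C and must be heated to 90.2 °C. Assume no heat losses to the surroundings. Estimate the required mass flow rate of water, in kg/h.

Heat released by hot stream: Q = 739 × 0.920 × (210 − 101) = 74107 kJ/h
Energy balance on cold side (adiabatic exchanger): Q = ṁ_c·Cp_c·(T_c,out − T_c,in)
ṁ_c = 74107 / [4.18 × (90.2 − 37.7)] = 337.69 kg/h

ṁ_c = 338 kg/h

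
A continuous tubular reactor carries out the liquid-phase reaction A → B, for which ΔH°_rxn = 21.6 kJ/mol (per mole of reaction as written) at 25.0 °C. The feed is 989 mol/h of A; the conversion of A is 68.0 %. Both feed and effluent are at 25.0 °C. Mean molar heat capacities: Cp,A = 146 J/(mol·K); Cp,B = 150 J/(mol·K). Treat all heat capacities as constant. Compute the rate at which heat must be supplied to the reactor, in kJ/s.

Q_in = 4.04 kJ/s

Extent of reaction ξ = 0.680 × 989 = 672.52 mol/h
Reaction term: ξ·ΔH°_rxn = 672.52 × 21.6 = 14526 kJ/h
Q = ΔH = 14526 kJ/h = 4.0351 kW
Heat supplied = 4.0351 kJ/s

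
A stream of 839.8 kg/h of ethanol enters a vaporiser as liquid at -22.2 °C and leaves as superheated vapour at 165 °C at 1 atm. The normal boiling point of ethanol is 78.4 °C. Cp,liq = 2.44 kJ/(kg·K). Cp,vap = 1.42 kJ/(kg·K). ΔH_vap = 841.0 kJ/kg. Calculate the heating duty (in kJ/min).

liquid -22.2→78.4 °C: 245.46 kJ/kg
vaporisation at 78.4 °C: 841 kJ/kg
vapour 78.4→165 °C: 122.97 kJ/kg
Δh = 245.46 + 841 + 122.97 = 1209.4 kJ/kg
Q = ṁ·Δh = 839.8 kg/h × 1209.4 kJ/kg = 1.0157e+06 kJ/h
|Q| = 282.13 kW = 16928 kJ/min

Q = 16900 kJ/min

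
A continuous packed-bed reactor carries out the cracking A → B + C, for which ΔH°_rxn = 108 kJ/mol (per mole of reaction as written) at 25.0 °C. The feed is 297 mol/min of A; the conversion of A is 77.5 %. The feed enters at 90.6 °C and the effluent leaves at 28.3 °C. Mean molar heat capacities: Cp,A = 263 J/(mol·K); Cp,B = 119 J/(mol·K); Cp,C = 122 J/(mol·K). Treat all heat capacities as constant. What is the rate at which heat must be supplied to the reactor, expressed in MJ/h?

Extent of reaction ξ = 0.775 × 297 = 230.18 mol/min
Reaction term: ξ·ΔH°_rxn = 230.18 × 108 = 24859 kJ/min
Sensible, feed 90.6→25 °C: -5124.1 kJ/min
Outlet flows (mol/min): A 66.825, B 230.18, C 230.18
Sensible, products 25→28.3 °C: 241.06 kJ/min
Q = ΔH = 19976 kJ/min = 332.93 kW
Heat supplied = 1198.6 MJ/h

Q_in = 1200 MJ/h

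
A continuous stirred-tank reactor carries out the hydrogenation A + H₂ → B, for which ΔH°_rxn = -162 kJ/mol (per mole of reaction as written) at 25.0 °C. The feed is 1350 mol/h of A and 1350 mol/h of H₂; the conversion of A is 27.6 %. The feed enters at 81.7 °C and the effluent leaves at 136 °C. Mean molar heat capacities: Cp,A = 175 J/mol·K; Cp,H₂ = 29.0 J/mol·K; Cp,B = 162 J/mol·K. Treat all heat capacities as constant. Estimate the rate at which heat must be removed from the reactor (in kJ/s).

Extent of reaction ξ = 0.276 × 1350 = 372.6 mol/h
Reaction term: ξ·ΔH°_rxn = 372.6 × -162 = -60361 kJ/h
Sensible, feed 81.7→25 °C: -15615 kJ/h
Outlet flows (mol/h): A 977.4, H₂ 977.4, B 372.6
Sensible, products 25→136 °C: 28832 kJ/h
Q = ΔH = -47144 kJ/h = -13.096 kW
Heat removed = 13.096 kJ/s

Q_out = 13.1 kJ/s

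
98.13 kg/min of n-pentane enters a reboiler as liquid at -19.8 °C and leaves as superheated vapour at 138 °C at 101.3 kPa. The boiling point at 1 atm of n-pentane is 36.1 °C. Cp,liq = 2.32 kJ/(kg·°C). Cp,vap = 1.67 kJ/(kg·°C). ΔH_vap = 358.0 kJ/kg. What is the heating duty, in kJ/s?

Q = 1080 kJ/s

liquid -19.8→36.1 °C: 129.69 kJ/kg
vaporisation at 36.1 °C: 358 kJ/kg
vapour 36.1→138 °C: 170.17 kJ/kg
Δh = 129.69 + 358 + 170.17 = 657.86 kJ/kg
Q = ṁ·Δh = 98.13 kg/min × 657.86 kJ/kg = 64556 kJ/min
|Q| = 1075.9 kW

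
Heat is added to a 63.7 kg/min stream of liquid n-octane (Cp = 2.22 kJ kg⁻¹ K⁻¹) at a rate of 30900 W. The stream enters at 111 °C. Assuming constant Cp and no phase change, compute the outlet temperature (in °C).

Q = 30900 W = 1854 kJ/min
ΔT = Q/(ṁ·Cp) = 1854/(63.7×2.22) = 13.11 K
T_out = 111 + 13.11 = 124.11 °C

T_out = 124 °C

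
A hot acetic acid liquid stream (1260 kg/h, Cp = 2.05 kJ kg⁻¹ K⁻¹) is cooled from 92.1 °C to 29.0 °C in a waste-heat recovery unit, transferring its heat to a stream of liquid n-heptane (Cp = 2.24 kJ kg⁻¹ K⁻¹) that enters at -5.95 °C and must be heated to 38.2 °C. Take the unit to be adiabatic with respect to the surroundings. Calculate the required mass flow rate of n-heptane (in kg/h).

Heat released by hot stream: Q = 1260 × 2.05 × (92.1 − 29.0) = 162990 kJ/h
Energy balance on cold side (adiabatic exchanger): Q = ṁ_c·Cp_c·(T_c,out − T_c,in)
ṁ_c = 162990 / [2.24 × (38.2 − -5.95)] = 1648.1 kg/h

ṁ_c = 1650 kg/h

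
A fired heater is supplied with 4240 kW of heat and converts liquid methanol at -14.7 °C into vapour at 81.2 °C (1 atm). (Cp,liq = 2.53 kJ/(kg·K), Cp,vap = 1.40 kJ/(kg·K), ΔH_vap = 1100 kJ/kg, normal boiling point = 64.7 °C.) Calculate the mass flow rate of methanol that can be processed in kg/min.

ṁ = 192 kg/min

Δh = 2.53×(64.7−-14.7) + 1100 + 1.40×(81.2−64.7) = 1324 kJ/kg
Q = 4240 kW = 4240 kJ/s = 254400 kJ/min
ṁ = Q/Δh = 254400 / 1324 = 192.15 kg/min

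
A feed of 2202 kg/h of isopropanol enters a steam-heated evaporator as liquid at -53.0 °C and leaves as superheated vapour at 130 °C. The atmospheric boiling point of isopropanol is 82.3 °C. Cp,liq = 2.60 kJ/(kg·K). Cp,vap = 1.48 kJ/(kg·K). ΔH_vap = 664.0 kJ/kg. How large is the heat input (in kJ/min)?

liquid -53.0→82.3 °C: 351.78 kJ/kg
vaporisation at 82.3 °C: 664 kJ/kg
vapour 82.3→130 °C: 70.596 kJ/kg
Δh = 351.78 + 664 + 70.596 = 1086.4 kJ/kg
Q = ṁ·Δh = 2202 kg/h × 1086.4 kJ/kg = 2.3922e+06 kJ/h
|Q| = 664.5 kW = 39870 kJ/min

Q = 39900 kJ/min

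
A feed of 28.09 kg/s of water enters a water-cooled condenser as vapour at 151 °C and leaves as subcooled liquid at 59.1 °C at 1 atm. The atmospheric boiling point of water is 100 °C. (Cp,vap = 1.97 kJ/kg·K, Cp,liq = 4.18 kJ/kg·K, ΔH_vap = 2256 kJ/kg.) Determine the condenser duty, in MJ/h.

vapour 151→100 °C: -100.47 kJ/kg
condensation at 100 °C: -2256 kJ/kg
liquid 100→59.1 °C: -170.96 kJ/kg
Δh = -100.47 + -2256 + -170.96 = -2527.4 kJ/kg
Q = ṁ·Δh = 28.09 kg/s × -2527.4 kJ/kg = -70996 kJ/s
|Q| = 70996 kW = 255580 MJ/h

Q_c = 256000 MJ/h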